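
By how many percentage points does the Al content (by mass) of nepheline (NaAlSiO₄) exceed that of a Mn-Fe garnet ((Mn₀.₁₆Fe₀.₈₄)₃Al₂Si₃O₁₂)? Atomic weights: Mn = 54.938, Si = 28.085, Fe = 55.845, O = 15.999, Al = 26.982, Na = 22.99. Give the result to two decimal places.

First mineral: 26.982 g Al in 142.053 g formula = 18.99 wt% Al.
Second mineral: 53.964 g Al in 497.307 g formula = 10.85 wt% Al.
18.99% − 10.85% gives a difference of 8.14 percentage points.

8.14 percentage points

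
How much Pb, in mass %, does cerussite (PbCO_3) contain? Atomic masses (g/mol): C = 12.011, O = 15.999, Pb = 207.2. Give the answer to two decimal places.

77.54 mass %

Molar mass of PbCO_3: 1*207.2 + 1*12.011 + 3*15.999 = 267.208 g/mol.
Mass of Pb per formula unit: 1 × 207.2 = 207.200 g.
Weight fraction Pb = 207.200 / 267.208 = 0.7754.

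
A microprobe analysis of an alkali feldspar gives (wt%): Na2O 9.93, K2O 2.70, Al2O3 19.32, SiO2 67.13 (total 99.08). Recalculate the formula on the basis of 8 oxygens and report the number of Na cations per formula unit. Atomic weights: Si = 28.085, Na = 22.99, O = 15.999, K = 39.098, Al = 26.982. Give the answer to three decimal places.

0.857 Na apfu

9.93 wt% Na2O ÷ 61.979 g/mol = 0.16022 mol, giving 0.32044 Na and 0.16022 O.
2.70 wt% K2O ÷ 94.195 g/mol = 0.02866 mol, giving 0.05732 K and 0.02866 O.
19.32 wt% Al2O3 ÷ 101.961 g/mol = 0.18948 mol, giving 0.37896 Al and 0.56844 O.
67.13 wt% SiO2 ÷ 60.083 g/mol = 1.11729 mol, giving 1.11729 Si and 2.23458 O.
Oxygen sums to 2.99190; scaling by 8/2.99190 = 2.67389 puts the formula on 8 O.
Na: 0.32044 × 2.67389 = 0.857 atoms per formula unit.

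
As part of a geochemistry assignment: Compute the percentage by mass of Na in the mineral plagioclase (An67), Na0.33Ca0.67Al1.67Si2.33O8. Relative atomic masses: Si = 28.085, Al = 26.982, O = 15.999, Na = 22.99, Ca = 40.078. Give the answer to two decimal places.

2.78 weight percent

Formula mass = 0.33*22.99 + 0.67*40.078 + 1.67*26.982 + 2.33*28.085 + 8*15.999 = 272.929 g/mol, of which 7.587 g is Na.
So Na makes up 7.587/272.929 = 0.0278 of the mass, i.e. 2.78%.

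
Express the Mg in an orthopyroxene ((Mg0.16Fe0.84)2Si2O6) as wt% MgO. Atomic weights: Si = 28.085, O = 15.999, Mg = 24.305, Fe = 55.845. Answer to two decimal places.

Molar mass of (Mg0.16Fe0.84)2Si2O6 = 0.32*24.305 + 1.68*55.845 + 2*28.085 + 6*15.999 = 253.761 g/mol.
Each formula unit contains 0.32 Mg, equivalent to 0.32/1 = 0.3200 mol MgO.
M(MgO) = 1×24.305 + 1×15.999 = 40.304 g/mol.
Mass of MgO per formula unit = 0.3200 × 40.304 = 12.897 g.
MgO wt% = 12.897 / 253.761 × 100 = 5.08%.

5.08 wt%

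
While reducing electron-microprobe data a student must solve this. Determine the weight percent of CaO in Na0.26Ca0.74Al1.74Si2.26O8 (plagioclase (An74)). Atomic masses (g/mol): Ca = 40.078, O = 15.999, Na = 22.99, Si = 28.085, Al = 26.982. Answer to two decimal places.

M(Na0.26Ca0.74Al1.74Si2.26O8) = 274.048 g/mol; M(CaO) = 56.077 g/mol.
Moles CaO per formula unit = 0.74 Ca ÷ 1 = 0.7400.
CaO fraction = (0.7400 × 56.077) / 274.048 = 41.497/274.048 = 0.1514.

15.14 wt%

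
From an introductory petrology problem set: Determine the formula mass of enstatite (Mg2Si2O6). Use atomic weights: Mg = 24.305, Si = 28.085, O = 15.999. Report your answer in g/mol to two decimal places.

Mg: 2 × 24.305 = 48.6100
Si: 2 × 28.085 = 56.1700
O: 6 × 15.999 = 95.9940
Summing the contributions gives the formula mass.

200.77 g/mol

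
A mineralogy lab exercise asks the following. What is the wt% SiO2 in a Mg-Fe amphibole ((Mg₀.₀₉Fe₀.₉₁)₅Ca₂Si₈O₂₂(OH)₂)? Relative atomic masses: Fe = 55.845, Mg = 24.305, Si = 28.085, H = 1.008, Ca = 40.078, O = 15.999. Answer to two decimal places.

50.29 wt%

M((Mg₀.₀₉Fe₀.₉₁)₅Ca₂Si₈O₂₂(OH)₂) = 955.860 g/mol; M(SiO2) = 60.083 g/mol.
Moles SiO2 per formula unit = 8 Si ÷ 1 = 8.0000.
SiO2 fraction = (8.0000 × 60.083) / 955.860 = 480.664/955.860 = 0.5029.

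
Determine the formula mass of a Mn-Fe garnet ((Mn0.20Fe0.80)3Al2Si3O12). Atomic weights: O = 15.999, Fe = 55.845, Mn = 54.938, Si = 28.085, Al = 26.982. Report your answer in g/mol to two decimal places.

497.20 g/mol

The formula mass is the sum 0.60(54.938) + 2.40(55.845) + 2(26.982) + 3(28.085) + 12(15.999).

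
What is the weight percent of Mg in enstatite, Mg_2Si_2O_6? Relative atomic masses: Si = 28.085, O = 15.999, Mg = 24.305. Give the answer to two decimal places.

Molar mass of Mg_2Si_2O_6: 2*24.305 + 2*28.085 + 6*15.999 = 200.774 g/mol.
Mass of Mg per formula unit: 2 × 24.305 = 48.610 g.
Weight fraction Mg = 48.610 / 200.774 = 0.2421.

24.21 weight percent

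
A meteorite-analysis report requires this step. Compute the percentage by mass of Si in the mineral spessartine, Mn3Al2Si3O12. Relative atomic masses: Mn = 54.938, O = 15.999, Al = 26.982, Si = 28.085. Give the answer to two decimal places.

17.02 wt%

Molar mass of Mn3Al2Si3O12: 3·54.938 + 2·26.982 + 3·28.085 + 12·15.999 = 495.021 g/mol.
Mass of Si per formula unit: 3 × 28.085 = 84.255 g.
Weight fraction Si = 84.255 / 495.021 = 0.1702.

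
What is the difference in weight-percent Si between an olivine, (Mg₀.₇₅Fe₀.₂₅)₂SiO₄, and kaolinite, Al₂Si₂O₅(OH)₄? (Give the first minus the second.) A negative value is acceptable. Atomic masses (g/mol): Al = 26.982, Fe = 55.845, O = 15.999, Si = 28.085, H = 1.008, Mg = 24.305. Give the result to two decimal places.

-3.81 percentage points

First mineral: 28.085 g Si in 156.461 g formula = 17.95 wt% Si.
Second mineral: 56.170 g Si in 258.157 g formula = 21.76 wt% Si.
17.95% − 21.76% gives a difference of -3.81 percentage points.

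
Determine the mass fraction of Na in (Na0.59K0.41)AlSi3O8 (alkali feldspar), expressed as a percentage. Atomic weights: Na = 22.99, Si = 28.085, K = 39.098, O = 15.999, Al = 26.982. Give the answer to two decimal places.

5.05 mass %

Molar mass of (Na0.59K0.41)AlSi3O8: 0.59×22.99 + 0.41×39.098 + 1×26.982 + 3×28.085 + 8×15.999 = 268.823 g/mol.
Mass of Na per formula unit: 0.59 × 22.99 = 13.564 g.
Weight fraction Na = 13.564 / 268.823 = 0.0505.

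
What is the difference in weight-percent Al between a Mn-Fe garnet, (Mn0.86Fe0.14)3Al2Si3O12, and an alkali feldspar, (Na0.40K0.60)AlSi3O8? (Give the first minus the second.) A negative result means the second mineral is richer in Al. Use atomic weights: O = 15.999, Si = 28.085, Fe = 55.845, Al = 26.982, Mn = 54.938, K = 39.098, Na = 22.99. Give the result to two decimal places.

0.97 percentage points

Al in (Mn0.86Fe0.14)3Al2Si3O12: molar mass 495.402 g/mol; 2×26.982 = 53.964 g → 10.89 wt%.
Al in (Na0.40K0.60)AlSi3O8: molar mass 271.884 g/mol; 1×26.982 = 26.982 g → 9.92 wt%.
Difference = 10.89 − 9.92 = 0.97 percentage points.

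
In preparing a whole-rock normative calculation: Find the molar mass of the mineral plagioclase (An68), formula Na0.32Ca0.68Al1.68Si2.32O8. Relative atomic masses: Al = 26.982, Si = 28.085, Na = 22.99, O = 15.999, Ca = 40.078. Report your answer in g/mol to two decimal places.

273.09 g/mol

M = 0.32×22.99 + 0.68×40.078 + 1.68×26.982 + 2.32×28.085 + 8×15.999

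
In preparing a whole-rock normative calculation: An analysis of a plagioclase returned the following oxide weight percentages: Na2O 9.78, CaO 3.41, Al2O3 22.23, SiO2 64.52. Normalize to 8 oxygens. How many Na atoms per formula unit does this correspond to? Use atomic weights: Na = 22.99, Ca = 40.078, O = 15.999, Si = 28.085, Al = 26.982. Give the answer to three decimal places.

0.836 Na apfu

Na2O: 9.78/61.979 = 0.15780 mol → 0.31560 mol Na, 0.15780 mol O.
CaO: 3.41/56.077 = 0.06081 mol → 0.06081 mol Ca, 0.06081 mol O.
Al2O3: 22.23/101.961 = 0.21802 mol → 0.43604 mol Al, 0.65406 mol O.
SiO2: 64.52/60.083 = 1.07385 mol → 1.07385 mol Si, 2.14770 mol O.
Total oxygen = 3.02037 mol. Normalization factor = 8/3.02037 = 2.64868.
Na per 8 O = 0.31560 × 2.64868 = 0.836.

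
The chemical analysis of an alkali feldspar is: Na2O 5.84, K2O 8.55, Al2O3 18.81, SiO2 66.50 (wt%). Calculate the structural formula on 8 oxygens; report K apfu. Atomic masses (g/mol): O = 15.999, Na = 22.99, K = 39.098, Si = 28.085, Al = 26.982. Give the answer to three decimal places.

Na2O: 5.84/61.979 = 0.09423 mol → 0.18846 mol Na, 0.09423 mol O.
K2O: 8.55/94.195 = 0.09077 mol → 0.18154 mol K, 0.09077 mol O.
Al2O3: 18.81/101.961 = 0.18448 mol → 0.36896 mol Al, 0.55344 mol O.
SiO2: 66.50/60.083 = 1.10680 mol → 1.10680 mol Si, 2.21360 mol O.
Total oxygen = 2.95204 mol. Normalization factor = 8/2.95204 = 2.70999.
K per 8 O = 0.18154 × 2.70999 = 0.492.

0.492 K apfu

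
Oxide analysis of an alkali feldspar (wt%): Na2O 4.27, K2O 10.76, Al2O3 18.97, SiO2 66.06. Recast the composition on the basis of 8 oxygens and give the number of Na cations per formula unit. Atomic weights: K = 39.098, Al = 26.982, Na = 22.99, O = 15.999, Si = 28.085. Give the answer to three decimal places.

4.27 wt% Na2O ÷ 61.979 g/mol = 0.06889 mol, giving 0.13778 Na and 0.06889 O.
10.76 wt% K2O ÷ 94.195 g/mol = 0.11423 mol, giving 0.22846 K and 0.11423 O.
18.97 wt% Al2O3 ÷ 101.961 g/mol = 0.18605 mol, giving 0.37210 Al and 0.55815 O.
66.06 wt% SiO2 ÷ 60.083 g/mol = 1.09948 mol, giving 1.09948 Si and 2.19896 O.
Oxygen sums to 2.94023; scaling by 8/2.94023 = 2.72088 puts the formula on 8 O.
Na: 0.13778 × 2.72088 = 0.375 atoms per formula unit.

0.375 Na apfu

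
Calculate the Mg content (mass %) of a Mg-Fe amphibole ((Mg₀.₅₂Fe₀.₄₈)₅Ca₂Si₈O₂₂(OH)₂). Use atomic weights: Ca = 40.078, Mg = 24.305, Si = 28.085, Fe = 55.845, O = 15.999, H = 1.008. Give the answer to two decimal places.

7.12 mass %

M((Mg₀.₅₂Fe₀.₄₈)₅Ca₂Si₈O₂₂(OH)₂) = 888.049 g/mol.
Mg contributes 2.60 × 24.305 = 63.193 g per mole.
63.193/888.049 = 0.0712 → 7.12%.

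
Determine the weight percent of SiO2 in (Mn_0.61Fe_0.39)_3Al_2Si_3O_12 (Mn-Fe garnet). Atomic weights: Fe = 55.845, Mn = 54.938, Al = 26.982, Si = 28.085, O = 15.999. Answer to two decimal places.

M((Mn_0.61Fe_0.39)_3Al_2Si_3O_12) = 496.082 g/mol; M(SiO2) = 60.083 g/mol.
Moles SiO2 per formula unit = 3 Si ÷ 1 = 3.0000.
SiO2 fraction = (3.0000 × 60.083) / 496.082 = 180.249/496.082 = 0.3633.

36.33 wt%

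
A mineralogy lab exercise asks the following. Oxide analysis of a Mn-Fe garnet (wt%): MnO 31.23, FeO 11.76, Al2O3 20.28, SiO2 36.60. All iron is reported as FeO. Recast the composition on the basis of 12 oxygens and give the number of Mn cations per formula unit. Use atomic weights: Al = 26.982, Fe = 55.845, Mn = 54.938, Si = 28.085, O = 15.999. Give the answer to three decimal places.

MnO (M=70.937): mol = 0.44025; Mn = 0.44025, O = 0.44025.
FeO (M=71.844): mol = 0.16369; Fe = 0.16369, O = 0.16369.
Al2O3 (M=101.961): mol = 0.19890; Al = 0.39780, O = 0.59670.
SiO2 (M=60.083): mol = 0.60916; Si = 0.60916, O = 1.21832.
ΣO = 2.41896; factor = 12/ΣO = 4.96081.
Mn apfu = 0.44025 × 4.96081 = 2.184.

2.184 Mn apfu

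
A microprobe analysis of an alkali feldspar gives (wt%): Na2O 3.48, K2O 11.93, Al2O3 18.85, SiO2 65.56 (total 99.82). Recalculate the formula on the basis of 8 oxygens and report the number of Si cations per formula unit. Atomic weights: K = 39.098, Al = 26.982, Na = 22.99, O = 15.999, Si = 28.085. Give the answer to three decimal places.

2.990 Si apfu

3.48 wt% Na2O ÷ 61.979 g/mol = 0.05615 mol, giving 0.11230 Na and 0.05615 O.
11.93 wt% K2O ÷ 94.195 g/mol = 0.12665 mol, giving 0.25330 K and 0.12665 O.
18.85 wt% Al2O3 ÷ 101.961 g/mol = 0.18487 mol, giving 0.36974 Al and 0.55461 O.
65.56 wt% SiO2 ÷ 60.083 g/mol = 1.09116 mol, giving 1.09116 Si and 2.18232 O.
Oxygen sums to 2.91973; scaling by 8/2.91973 = 2.73998 puts the formula on 8 O.
Si: 1.09116 × 2.73998 = 2.990 atoms per formula unit.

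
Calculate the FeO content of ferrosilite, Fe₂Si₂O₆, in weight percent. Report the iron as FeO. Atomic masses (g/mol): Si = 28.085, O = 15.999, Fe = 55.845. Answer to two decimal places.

M(Fe₂Si₂O₆) = 263.854 g/mol; M(FeO) = 71.844 g/mol.
Moles FeO per formula unit = 2 Fe ÷ 1 = 2.0000.
FeO fraction = (2.0000 × 71.844) / 263.854 = 143.688/263.854 = 0.5446.

54.46 wt%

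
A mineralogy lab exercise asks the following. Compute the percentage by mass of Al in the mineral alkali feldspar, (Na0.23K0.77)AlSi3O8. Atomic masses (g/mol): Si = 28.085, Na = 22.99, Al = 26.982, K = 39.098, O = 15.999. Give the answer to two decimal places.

9.83 weight percent

Molar mass of (Na0.23K0.77)AlSi3O8: 0.23×22.99 + 0.77×39.098 + 1×26.982 + 3×28.085 + 8×15.999 = 274.622 g/mol.
Mass of Al per formula unit: 1 × 26.982 = 26.982 g.
Weight fraction Al = 26.982 / 274.622 = 0.0983.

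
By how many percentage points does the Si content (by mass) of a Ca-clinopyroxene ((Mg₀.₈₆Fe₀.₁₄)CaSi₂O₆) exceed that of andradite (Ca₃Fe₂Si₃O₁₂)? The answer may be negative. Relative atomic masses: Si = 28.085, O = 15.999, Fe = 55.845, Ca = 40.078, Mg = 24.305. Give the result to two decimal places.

First mineral: 56.170 g Si in 220.963 g formula = 25.42 wt% Si.
Second mineral: 84.255 g Si in 508.167 g formula = 16.58 wt% Si.
25.42% − 16.58% gives a difference of 8.84 percentage points.

8.84 percentage points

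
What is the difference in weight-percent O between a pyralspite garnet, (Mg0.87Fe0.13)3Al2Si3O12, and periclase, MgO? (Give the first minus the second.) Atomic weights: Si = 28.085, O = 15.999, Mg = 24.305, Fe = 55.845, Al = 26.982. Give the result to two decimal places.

6.52 percentage points

M((Mg0.87Fe0.13)3Al2Si3O12) = 415.423 g/mol, so wt% O = 191.988/415.423 × 100 = 46.22%.
M(MgO) = 40.304 g/mol, so wt% O = 15.999/40.304 × 100 = 39.70%.
46.22 − 39.70 = 6.52 pp.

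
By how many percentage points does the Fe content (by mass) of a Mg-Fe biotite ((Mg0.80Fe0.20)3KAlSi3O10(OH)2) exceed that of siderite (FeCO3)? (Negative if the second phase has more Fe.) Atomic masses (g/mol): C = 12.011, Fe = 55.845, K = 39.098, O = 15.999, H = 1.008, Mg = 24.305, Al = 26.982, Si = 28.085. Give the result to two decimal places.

First mineral: 33.507 g Fe in 436.178 g formula = 7.68 wt% Fe.
Second mineral: 55.845 g Fe in 115.853 g formula = 48.20 wt% Fe.
7.68% − 48.20% gives a difference of -40.52 percentage points.

-40.52 percentage points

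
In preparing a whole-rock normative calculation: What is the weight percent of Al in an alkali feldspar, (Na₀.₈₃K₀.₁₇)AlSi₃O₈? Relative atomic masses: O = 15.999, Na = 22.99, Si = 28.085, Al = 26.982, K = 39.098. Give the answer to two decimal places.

Molar mass of (Na₀.₈₃K₀.₁₇)AlSi₃O₈: 0.83*22.99 + 0.17*39.098 + 1*26.982 + 3*28.085 + 8*15.999 = 264.957 g/mol.
Mass of Al per formula unit: 1 × 26.982 = 26.982 g.
Weight fraction Al = 26.982 / 264.957 = 0.1018.

10.18 wt%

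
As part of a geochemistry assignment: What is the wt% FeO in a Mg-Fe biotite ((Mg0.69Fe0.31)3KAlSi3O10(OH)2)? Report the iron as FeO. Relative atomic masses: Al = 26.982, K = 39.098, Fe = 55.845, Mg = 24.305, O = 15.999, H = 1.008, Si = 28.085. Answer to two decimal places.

14.96 wt%

Formula mass = 446.586 g/mol.
0.93 Fe → 0.9300 mol FeO per formula unit; M(FeO) = 71.844, so FeO mass = 66.815 g.
66.815/446.586 × 100 = 14.96 wt%.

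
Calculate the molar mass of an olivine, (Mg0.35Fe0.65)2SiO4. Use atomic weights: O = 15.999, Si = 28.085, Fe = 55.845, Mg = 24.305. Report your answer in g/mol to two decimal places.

181.69 g/mol

The formula mass is the sum 0.70×24.305 + 1.30×55.845 + 1×28.085 + 4×15.999.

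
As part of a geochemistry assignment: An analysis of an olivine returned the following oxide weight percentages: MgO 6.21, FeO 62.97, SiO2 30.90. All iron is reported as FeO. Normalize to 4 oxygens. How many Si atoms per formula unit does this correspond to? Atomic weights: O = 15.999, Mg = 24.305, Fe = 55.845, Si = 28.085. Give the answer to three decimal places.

0.999 Si apfu

MgO (M=40.304): mol = 0.15408; Mg = 0.15408, O = 0.15408.
FeO (M=71.844): mol = 0.87648; Fe = 0.87648, O = 0.87648.
SiO2 (M=60.083): mol = 0.51429; Si = 0.51429, O = 1.02858.
ΣO = 2.05914; factor = 4/ΣO = 1.94256.
Si apfu = 0.51429 × 1.94256 = 0.999.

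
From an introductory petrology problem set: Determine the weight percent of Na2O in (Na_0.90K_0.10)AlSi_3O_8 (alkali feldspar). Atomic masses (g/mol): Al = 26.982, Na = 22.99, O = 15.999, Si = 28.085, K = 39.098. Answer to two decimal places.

10.57 wt%

Formula mass = 263.830 g/mol.
0.90 Na → 0.4500 mol Na2O per formula unit; M(Na2O) = 61.979, so Na2O mass = 27.891 g.
27.891/263.830 × 100 = 10.57 wt%.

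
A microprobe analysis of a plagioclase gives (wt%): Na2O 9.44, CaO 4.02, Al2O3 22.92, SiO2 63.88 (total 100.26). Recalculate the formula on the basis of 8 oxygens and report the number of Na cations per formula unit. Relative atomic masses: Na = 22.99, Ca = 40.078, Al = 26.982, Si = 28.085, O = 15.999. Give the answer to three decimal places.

9.44 wt% Na2O ÷ 61.979 g/mol = 0.15231 mol, giving 0.30462 Na and 0.15231 O.
4.02 wt% CaO ÷ 56.077 g/mol = 0.07169 mol, giving 0.07169 Ca and 0.07169 O.
22.92 wt% Al2O3 ÷ 101.961 g/mol = 0.22479 mol, giving 0.44958 Al and 0.67437 O.
63.88 wt% SiO2 ÷ 60.083 g/mol = 1.06320 mol, giving 1.06320 Si and 2.12640 O.
Oxygen sums to 3.02477; scaling by 8/3.02477 = 2.64483 puts the formula on 8 O.
Na: 0.30462 × 2.64483 = 0.806 atoms per formula unit.

0.806 Na apfu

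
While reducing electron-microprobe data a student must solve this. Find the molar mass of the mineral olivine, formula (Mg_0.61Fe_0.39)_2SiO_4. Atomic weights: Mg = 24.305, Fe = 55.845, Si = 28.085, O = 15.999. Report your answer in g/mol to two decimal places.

165.29 g/mol

M = 1.22×24.305 + 0.78×55.845 + 1×28.085 + 4×15.999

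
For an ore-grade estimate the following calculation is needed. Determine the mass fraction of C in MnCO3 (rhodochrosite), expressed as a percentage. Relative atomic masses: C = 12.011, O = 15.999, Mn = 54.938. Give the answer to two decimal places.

10.45 mass %

M(MnCO3) = 114.946 g/mol.
C contributes 1 × 12.011 = 12.011 g per mole.
12.011/114.946 = 0.1045 → 10.45%.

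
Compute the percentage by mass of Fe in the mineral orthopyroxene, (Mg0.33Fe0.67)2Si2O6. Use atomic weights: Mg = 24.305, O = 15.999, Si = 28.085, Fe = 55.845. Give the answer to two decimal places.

M((Mg0.33Fe0.67)2Si2O6) = 243.038 g/mol.
Fe contributes 1.34 × 55.845 = 74.832 g per mole.
74.832/243.038 = 0.3079 → 30.79%.

30.79 wt%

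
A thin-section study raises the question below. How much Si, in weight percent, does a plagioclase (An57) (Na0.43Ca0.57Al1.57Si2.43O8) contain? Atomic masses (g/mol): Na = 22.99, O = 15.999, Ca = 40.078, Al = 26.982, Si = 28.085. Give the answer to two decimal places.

25.15 weight percent

Formula mass = 0.43×22.99 + 0.57×40.078 + 1.57×26.982 + 2.43×28.085 + 8×15.999 = 271.330 g/mol, of which 68.247 g is Si.
So Si makes up 68.247/271.330 = 0.2515 of the mass, i.e. 25.15%.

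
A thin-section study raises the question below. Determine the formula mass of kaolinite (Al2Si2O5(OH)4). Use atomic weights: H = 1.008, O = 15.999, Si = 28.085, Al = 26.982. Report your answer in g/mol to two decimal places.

258.16 g/mol

M = 2*26.982 + 2*28.085 + 9*15.999 + 4*1.008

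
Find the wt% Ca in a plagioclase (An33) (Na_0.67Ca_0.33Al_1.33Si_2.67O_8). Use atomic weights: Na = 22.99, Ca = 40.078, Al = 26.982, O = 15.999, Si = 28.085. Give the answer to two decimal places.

Formula mass = 0.67·22.99 + 0.33·40.078 + 1.33·26.982 + 2.67·28.085 + 8·15.999 = 267.494 g/mol, of which 13.226 g is Ca.
So Ca makes up 13.226/267.494 = 0.0494 of the mass, i.e. 4.94%.

4.94 weight percent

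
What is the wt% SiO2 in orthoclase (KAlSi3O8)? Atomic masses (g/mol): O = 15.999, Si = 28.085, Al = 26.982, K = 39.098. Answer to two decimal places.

Formula mass = 278.327 g/mol.
3 Si → 3.0000 mol SiO2 per formula unit; M(SiO2) = 60.083, so SiO2 mass = 180.249 g.
180.249/278.327 × 100 = 64.76 wt%.

64.76 wt%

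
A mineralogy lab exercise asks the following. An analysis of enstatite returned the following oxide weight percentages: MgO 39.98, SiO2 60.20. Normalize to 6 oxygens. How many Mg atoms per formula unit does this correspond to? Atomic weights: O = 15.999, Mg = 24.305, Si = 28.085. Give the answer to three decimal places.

MgO: 39.98/40.304 = 0.99196 mol → 0.99196 mol Mg, 0.99196 mol O.
SiO2: 60.20/60.083 = 1.00195 mol → 1.00195 mol Si, 2.00390 mol O.
Total oxygen = 2.99586 mol. Normalization factor = 6/2.99586 = 2.00276.
Mg per 6 O = 0.99196 × 2.00276 = 1.987.

1.987 Mg apfu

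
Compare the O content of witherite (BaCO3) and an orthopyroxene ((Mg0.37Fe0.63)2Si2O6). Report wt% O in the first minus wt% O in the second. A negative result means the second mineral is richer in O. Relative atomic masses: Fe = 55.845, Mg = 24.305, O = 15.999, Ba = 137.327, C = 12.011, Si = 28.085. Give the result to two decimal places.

M(BaCO3) = 197.335 g/mol, so wt% O = 47.997/197.335 × 100 = 24.32%.
M((Mg0.37Fe0.63)2Si2O6) = 240.514 g/mol, so wt% O = 95.994/240.514 × 100 = 39.91%.
24.32 − 39.91 = -15.59 pp.

-15.59 percentage points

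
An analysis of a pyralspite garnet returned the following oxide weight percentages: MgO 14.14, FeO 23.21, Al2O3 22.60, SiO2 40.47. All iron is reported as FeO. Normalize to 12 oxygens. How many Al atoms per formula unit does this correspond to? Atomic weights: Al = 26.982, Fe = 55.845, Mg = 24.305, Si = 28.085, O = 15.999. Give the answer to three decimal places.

1.981 Al apfu

MgO: 14.14/40.304 = 0.35083 mol → 0.35083 mol Mg, 0.35083 mol O.
FeO: 23.21/71.844 = 0.32306 mol → 0.32306 mol Fe, 0.32306 mol O.
Al2O3: 22.60/101.961 = 0.22165 mol → 0.44330 mol Al, 0.66495 mol O.
SiO2: 40.47/60.083 = 0.67357 mol → 0.67357 mol Si, 1.34714 mol O.
Total oxygen = 2.68598 mol. Normalization factor = 12/2.68598 = 4.46764.
Al per 12 O = 0.44330 × 4.46764 = 1.981.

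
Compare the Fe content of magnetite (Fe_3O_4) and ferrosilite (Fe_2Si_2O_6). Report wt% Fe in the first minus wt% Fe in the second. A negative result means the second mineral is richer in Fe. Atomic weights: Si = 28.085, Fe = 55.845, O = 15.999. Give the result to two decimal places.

Fe in Fe_3O_4: molar mass 231.531 g/mol; 3×55.845 = 167.535 g → 72.36 wt%.
Fe in Fe_2Si_2O_6: molar mass 263.854 g/mol; 2×55.845 = 111.690 g → 42.33 wt%.
Difference = 72.36 − 42.33 = 30.03 percentage points.

30.03 percentage points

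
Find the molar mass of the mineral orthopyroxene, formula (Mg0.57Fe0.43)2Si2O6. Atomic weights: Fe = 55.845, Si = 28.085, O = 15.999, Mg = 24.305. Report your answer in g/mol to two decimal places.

227.90 g/mol

M = 1.14×24.305 + 0.86×55.845 + 2×28.085 + 6×15.999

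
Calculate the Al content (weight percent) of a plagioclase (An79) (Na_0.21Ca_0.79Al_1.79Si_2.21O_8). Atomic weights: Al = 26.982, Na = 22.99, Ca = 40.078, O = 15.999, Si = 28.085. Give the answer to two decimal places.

M(Na_0.21Ca_0.79Al_1.79Si_2.21O_8) = 274.847 g/mol.
Al contributes 1.79 × 26.982 = 48.298 g per mole.
48.298/274.847 = 0.1757 → 17.57%.

17.57 weight percent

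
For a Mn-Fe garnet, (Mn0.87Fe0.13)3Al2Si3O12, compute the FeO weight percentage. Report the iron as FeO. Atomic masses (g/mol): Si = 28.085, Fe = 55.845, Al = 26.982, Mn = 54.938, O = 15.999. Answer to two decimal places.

5.66 wt%

Molar mass of (Mn0.87Fe0.13)3Al2Si3O12 = 2.61*54.938 + 0.39*55.845 + 2*26.982 + 3*28.085 + 12*15.999 = 495.375 g/mol.
Each formula unit contains 0.39 Fe, equivalent to 0.39/1 = 0.3900 mol FeO.
M(FeO) = 1×55.845 + 1×15.999 = 71.844 g/mol.
Mass of FeO per formula unit = 0.3900 × 71.844 = 28.019 g.
FeO wt% = 28.019 / 495.375 × 100 = 5.66%.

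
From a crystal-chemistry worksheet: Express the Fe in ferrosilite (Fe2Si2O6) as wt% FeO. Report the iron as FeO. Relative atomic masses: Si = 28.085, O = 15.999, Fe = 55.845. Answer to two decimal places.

Molar mass of Fe2Si2O6 = 2*55.845 + 2*28.085 + 6*15.999 = 263.854 g/mol.
Each formula unit contains 2 Fe, equivalent to 2/1 = 2.0000 mol FeO.
M(FeO) = 1×55.845 + 1×15.999 = 71.844 g/mol.
Mass of FeO per formula unit = 2.0000 × 71.844 = 143.688 g.
FeO wt% = 143.688 / 263.854 × 100 = 54.46%.

54.46 wt%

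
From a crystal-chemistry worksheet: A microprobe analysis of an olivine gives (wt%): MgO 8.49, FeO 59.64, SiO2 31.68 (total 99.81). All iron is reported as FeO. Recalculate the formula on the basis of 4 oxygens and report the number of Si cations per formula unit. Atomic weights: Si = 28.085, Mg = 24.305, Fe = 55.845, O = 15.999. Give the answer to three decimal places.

1.007 Si apfu

8.49 wt% MgO ÷ 40.304 g/mol = 0.21065 mol, giving 0.21065 Mg and 0.21065 O.
59.64 wt% FeO ÷ 71.844 g/mol = 0.83013 mol, giving 0.83013 Fe and 0.83013 O.
31.68 wt% SiO2 ÷ 60.083 g/mol = 0.52727 mol, giving 0.52727 Si and 1.05454 O.
Oxygen sums to 2.09532; scaling by 4/2.09532 = 1.90902 puts the formula on 4 O.
Si: 0.52727 × 1.90902 = 1.007 atoms per formula unit.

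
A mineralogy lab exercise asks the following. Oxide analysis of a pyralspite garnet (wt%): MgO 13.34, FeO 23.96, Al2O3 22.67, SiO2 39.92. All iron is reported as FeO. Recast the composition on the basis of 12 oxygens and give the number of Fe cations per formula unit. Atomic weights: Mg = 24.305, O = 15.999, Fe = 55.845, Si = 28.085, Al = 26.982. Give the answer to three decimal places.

1.504 Fe apfu

MgO: 13.34/40.304 = 0.33098 mol → 0.33098 mol Mg, 0.33098 mol O.
FeO: 23.96/71.844 = 0.33350 mol → 0.33350 mol Fe, 0.33350 mol O.
Al2O3: 22.67/101.961 = 0.22234 mol → 0.44468 mol Al, 0.66702 mol O.
SiO2: 39.92/60.083 = 0.66441 mol → 0.66441 mol Si, 1.32882 mol O.
Total oxygen = 2.66032 mol. Normalization factor = 12/2.66032 = 4.51074.
Fe per 12 O = 0.33350 × 4.51074 = 1.504.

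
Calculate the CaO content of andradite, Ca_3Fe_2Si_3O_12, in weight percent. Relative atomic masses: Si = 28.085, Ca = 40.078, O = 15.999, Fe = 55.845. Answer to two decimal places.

33.11 wt%

Formula mass = 508.167 g/mol.
3 Ca → 3.0000 mol CaO per formula unit; M(CaO) = 56.077, so CaO mass = 168.231 g.
168.231/508.167 × 100 = 33.11 wt%.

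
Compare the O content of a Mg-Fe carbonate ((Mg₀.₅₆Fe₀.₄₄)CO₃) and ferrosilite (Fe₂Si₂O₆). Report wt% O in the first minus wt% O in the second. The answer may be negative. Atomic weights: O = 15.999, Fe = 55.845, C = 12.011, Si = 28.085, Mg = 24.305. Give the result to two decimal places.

M((Mg₀.₅₆Fe₀.₄₄)CO₃) = 98.191 g/mol, so wt% O = 47.997/98.191 × 100 = 48.88%.
M(Fe₂Si₂O₆) = 263.854 g/mol, so wt% O = 95.994/263.854 × 100 = 36.38%.
48.88 − 36.38 = 12.50 pp.

12.50 percentage points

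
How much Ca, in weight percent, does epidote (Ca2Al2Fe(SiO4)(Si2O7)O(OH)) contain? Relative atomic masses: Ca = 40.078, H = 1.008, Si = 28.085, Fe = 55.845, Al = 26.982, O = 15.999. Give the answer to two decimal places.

M(Ca2Al2Fe(SiO4)(Si2O7)O(OH)) = 483.215 g/mol.
Ca contributes 2 × 40.078 = 80.156 g per mole.
80.156/483.215 = 0.1659 → 16.59%.

16.59 weight percent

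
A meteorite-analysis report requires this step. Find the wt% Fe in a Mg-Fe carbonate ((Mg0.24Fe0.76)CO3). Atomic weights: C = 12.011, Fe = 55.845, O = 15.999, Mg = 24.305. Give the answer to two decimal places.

Molar mass of (Mg0.24Fe0.76)CO3: 0.24·24.305 + 0.76·55.845 + 1·12.011 + 3·15.999 = 108.283 g/mol.
Mass of Fe per formula unit: 0.76 × 55.845 = 42.442 g.
Weight fraction Fe = 42.442 / 108.283 = 0.3920.

39.20 mass %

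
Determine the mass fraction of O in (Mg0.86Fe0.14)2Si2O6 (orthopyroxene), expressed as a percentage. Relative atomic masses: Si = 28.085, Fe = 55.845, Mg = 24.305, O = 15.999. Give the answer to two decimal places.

Formula mass = 1.72·24.305 + 0.28·55.845 + 2·28.085 + 6·15.999 = 209.605 g/mol, of which 95.994 g is O.
So O makes up 95.994/209.605 = 0.4580 of the mass, i.e. 45.80%.

45.80 wt%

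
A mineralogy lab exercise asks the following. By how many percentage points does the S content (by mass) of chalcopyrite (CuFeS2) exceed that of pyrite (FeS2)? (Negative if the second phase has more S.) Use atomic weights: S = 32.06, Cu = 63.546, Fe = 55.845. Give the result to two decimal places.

S in CuFeS2: molar mass 183.511 g/mol; 2×32.06 = 64.120 g → 34.94 wt%.
S in FeS2: molar mass 119.965 g/mol; 2×32.06 = 64.120 g → 53.45 wt%.
Difference = 34.94 − 53.45 = -18.51 percentage points.

-18.51 percentage points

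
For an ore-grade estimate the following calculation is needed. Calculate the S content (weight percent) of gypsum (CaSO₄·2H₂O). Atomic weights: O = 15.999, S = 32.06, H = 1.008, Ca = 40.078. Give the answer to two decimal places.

M(CaSO₄·2H₂O) = 172.164 g/mol.
S contributes 1 × 32.06 = 32.060 g per mole.
32.060/172.164 = 0.1862 → 18.62%.

18.62 weight percent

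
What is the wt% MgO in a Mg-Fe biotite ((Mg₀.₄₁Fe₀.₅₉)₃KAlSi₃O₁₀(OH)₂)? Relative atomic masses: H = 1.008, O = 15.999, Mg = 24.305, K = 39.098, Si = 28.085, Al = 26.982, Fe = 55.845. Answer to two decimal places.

Formula mass = 473.080 g/mol.
1.23 Mg → 1.2300 mol MgO per formula unit; M(MgO) = 40.304, so MgO mass = 49.574 g.
49.574/473.080 × 100 = 10.48 wt%.

10.48 wt%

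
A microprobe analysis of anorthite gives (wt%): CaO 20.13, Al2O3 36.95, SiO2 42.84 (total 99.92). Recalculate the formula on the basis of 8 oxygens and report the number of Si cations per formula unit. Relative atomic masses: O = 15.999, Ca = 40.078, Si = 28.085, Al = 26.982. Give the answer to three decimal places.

CaO: 20.13/56.077 = 0.35897 mol → 0.35897 mol Ca, 0.35897 mol O.
Al2O3: 36.95/101.961 = 0.36239 mol → 0.72478 mol Al, 1.08717 mol O.
SiO2: 42.84/60.083 = 0.71301 mol → 0.71301 mol Si, 1.42602 mol O.
Total oxygen = 2.87216 mol. Normalization factor = 8/2.87216 = 2.78536.
Si per 8 O = 0.71301 × 2.78536 = 1.986.

1.986 Si apfu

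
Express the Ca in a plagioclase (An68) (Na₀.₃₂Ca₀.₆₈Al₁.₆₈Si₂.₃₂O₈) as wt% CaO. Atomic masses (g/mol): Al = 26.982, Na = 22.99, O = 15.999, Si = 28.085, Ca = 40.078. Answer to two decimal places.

13.96 wt%

Formula mass = 273.089 g/mol.
0.68 Ca → 0.6800 mol CaO per formula unit; M(CaO) = 56.077, so CaO mass = 38.132 g.
38.132/273.089 × 100 = 13.96 wt%.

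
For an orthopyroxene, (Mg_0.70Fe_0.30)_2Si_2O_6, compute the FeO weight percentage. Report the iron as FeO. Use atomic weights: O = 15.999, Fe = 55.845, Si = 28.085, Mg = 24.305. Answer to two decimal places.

19.62 wt%

Formula mass = 219.698 g/mol.
0.60 Fe → 0.6000 mol FeO per formula unit; M(FeO) = 71.844, so FeO mass = 43.106 g.
43.106/219.698 × 100 = 19.62 wt%.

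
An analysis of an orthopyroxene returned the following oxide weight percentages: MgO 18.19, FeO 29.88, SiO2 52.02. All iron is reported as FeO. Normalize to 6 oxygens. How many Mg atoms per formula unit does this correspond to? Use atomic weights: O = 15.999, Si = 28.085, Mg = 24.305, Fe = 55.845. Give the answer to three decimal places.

1.042 Mg apfu

MgO: 18.19/40.304 = 0.45132 mol → 0.45132 mol Mg, 0.45132 mol O.
FeO: 29.88/71.844 = 0.41590 mol → 0.41590 mol Fe, 0.41590 mol O.
SiO2: 52.02/60.083 = 0.86580 mol → 0.86580 mol Si, 1.73160 mol O.
Total oxygen = 2.59882 mol. Normalization factor = 6/2.59882 = 2.30874.
Mg per 6 O = 0.45132 × 2.30874 = 1.042.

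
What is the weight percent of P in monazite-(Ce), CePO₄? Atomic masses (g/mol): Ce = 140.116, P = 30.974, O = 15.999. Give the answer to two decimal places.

M(CePO₄) = 235.086 g/mol.
P contributes 1 × 30.974 = 30.974 g per mole.
30.974/235.086 = 0.1318 → 13.18%.

13.18 weight percent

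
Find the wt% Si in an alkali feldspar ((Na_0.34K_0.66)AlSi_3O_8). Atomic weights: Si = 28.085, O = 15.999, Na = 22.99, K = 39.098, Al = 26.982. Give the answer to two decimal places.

30.88 wt%

M((Na_0.34K_0.66)AlSi_3O_8) = 272.850 g/mol.
Si contributes 3 × 28.085 = 84.255 g per mole.
84.255/272.850 = 0.3088 → 30.88%.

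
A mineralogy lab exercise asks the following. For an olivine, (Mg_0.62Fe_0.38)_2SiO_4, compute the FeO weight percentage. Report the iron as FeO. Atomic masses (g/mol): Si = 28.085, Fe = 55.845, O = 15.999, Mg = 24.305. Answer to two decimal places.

33.16 wt%

Formula mass = 164.661 g/mol.
0.76 Fe → 0.7600 mol FeO per formula unit; M(FeO) = 71.844, so FeO mass = 54.601 g.
54.601/164.661 × 100 = 33.16 wt%.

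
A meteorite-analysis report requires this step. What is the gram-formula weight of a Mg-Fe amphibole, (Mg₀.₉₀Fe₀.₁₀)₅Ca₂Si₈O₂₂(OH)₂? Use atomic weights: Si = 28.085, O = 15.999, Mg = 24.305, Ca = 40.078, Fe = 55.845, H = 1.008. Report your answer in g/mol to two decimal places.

828.12 g/mol

The formula mass is the sum 4.50*24.305 + 0.50*55.845 + 2*40.078 + 8*28.085 + 24*15.999 + 2*1.008.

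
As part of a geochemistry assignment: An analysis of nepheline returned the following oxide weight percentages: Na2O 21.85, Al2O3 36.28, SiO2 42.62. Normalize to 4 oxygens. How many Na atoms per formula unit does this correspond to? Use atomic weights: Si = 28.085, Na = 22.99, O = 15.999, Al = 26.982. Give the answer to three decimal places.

0.994 Na apfu

Na2O (M=61.979): mol = 0.35254; Na = 0.70508, O = 0.35254.
Al2O3 (M=101.961): mol = 0.35582; Al = 0.71164, O = 1.06746.
SiO2 (M=60.083): mol = 0.70935; Si = 0.70935, O = 1.41870.
ΣO = 2.83870; factor = 4/ΣO = 1.40910.
Na apfu = 0.70508 × 1.40910 = 0.994.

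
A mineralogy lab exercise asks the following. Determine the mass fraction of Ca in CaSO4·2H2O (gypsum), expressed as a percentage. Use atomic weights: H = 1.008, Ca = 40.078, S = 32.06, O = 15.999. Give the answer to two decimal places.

23.28 wt%

Formula mass = 1·40.078 + 1·32.06 + 6·15.999 + 4·1.008 = 172.164 g/mol, of which 40.078 g is Ca.
So Ca makes up 40.078/172.164 = 0.2328 of the mass, i.e. 23.28%.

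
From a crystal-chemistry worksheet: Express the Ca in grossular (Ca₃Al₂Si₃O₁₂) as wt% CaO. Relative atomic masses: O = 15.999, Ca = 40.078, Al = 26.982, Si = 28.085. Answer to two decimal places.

37.35 wt%

Formula mass = 450.441 g/mol.
3 Ca → 3.0000 mol CaO per formula unit; M(CaO) = 56.077, so CaO mass = 168.231 g.
168.231/450.441 × 100 = 37.35 wt%.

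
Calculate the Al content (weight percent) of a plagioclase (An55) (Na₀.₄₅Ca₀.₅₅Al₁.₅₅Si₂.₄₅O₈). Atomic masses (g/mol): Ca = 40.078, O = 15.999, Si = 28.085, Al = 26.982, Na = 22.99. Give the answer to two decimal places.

M(Na₀.₄₅Ca₀.₅₅Al₁.₅₅Si₂.₄₅O₈) = 271.011 g/mol.
Al contributes 1.55 × 26.982 = 41.822 g per mole.
41.822/271.011 = 0.1543 → 15.43%.

15.43 weight percent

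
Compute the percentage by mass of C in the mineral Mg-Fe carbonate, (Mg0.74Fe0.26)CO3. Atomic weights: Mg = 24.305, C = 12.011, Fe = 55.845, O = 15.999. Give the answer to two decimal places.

Molar mass of (Mg0.74Fe0.26)CO3: 0.74×24.305 + 0.26×55.845 + 1×12.011 + 3×15.999 = 92.513 g/mol.
Mass of C per formula unit: 1 × 12.011 = 12.011 g.
Weight fraction C = 12.011 / 92.513 = 0.1298.

12.98 weight percent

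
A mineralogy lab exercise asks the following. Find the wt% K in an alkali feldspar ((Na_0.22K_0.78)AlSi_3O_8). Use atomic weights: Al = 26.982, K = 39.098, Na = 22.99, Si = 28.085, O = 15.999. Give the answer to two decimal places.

Formula mass = 0.22·22.99 + 0.78·39.098 + 1·26.982 + 3·28.085 + 8·15.999 = 274.783 g/mol, of which 30.496 g is K.
So K makes up 30.496/274.783 = 0.1110 of the mass, i.e. 11.10%.

11.10 mass %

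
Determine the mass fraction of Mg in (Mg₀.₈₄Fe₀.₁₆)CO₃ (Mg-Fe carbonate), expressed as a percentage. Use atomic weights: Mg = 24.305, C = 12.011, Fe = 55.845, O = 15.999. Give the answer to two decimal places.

Formula mass = 0.84·24.305 + 0.16·55.845 + 1·12.011 + 3·15.999 = 89.359 g/mol, of which 20.416 g is Mg.
So Mg makes up 20.416/89.359 = 0.2285 of the mass, i.e. 22.85%.

22.85 wt%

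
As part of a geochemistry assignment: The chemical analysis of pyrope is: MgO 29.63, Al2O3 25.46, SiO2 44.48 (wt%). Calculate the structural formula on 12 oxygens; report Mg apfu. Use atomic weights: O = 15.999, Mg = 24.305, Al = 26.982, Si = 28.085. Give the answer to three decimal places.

2.975 Mg apfu

MgO (M=40.304): mol = 0.73516; Mg = 0.73516, O = 0.73516.
Al2O3 (M=101.961): mol = 0.24970; Al = 0.49940, O = 0.74910.
SiO2 (M=60.083): mol = 0.74031; Si = 0.74031, O = 1.48062.
ΣO = 2.96488; factor = 12/ΣO = 4.04738.
Mg apfu = 0.73516 × 4.04738 = 2.975.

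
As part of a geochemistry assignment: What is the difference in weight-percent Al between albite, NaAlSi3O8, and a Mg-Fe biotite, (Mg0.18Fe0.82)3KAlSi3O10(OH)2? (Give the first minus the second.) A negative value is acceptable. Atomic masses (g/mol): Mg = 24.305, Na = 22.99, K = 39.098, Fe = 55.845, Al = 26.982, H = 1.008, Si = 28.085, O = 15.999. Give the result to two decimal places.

Al in NaAlSi3O8: molar mass 262.219 g/mol; 1×26.982 = 26.982 g → 10.29 wt%.
Al in (Mg0.18Fe0.82)3KAlSi3O10(OH)2: molar mass 494.842 g/mol; 1×26.982 = 26.982 g → 5.45 wt%.
Difference = 10.29 − 5.45 = 4.84 percentage points.

4.84 percentage points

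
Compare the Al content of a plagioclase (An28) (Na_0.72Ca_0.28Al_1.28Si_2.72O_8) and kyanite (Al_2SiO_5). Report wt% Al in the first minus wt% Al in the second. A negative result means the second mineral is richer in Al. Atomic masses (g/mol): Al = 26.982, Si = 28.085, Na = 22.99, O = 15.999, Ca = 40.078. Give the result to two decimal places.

M(Na_0.72Ca_0.28Al_1.28Si_2.72O_8) = 266.695 g/mol, so wt% Al = 34.537/266.695 × 100 = 12.95%.
M(Al_2SiO_5) = 162.044 g/mol, so wt% Al = 53.964/162.044 × 100 = 33.30%.
12.95 − 33.30 = -20.35 pp.

-20.35 percentage points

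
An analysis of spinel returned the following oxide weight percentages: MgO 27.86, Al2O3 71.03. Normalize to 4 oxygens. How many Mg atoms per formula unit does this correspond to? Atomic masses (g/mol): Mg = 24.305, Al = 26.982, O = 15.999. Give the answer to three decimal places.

0.994 Mg apfu

27.86 wt% MgO ÷ 40.304 g/mol = 0.69125 mol, giving 0.69125 Mg and 0.69125 O.
71.03 wt% Al2O3 ÷ 101.961 g/mol = 0.69664 mol, giving 1.39328 Al and 2.08992 O.
Oxygen sums to 2.78117; scaling by 4/2.78117 = 1.43824 puts the formula on 4 O.
Mg: 0.69125 × 1.43824 = 0.994 atoms per formula unit.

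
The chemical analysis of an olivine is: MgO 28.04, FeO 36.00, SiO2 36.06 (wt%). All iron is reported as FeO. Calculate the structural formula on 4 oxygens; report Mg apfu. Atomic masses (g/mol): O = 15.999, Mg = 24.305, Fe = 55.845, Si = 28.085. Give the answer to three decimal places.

1.161 Mg apfu

28.04 wt% MgO ÷ 40.304 g/mol = 0.69571 mol, giving 0.69571 Mg and 0.69571 O.
36.00 wt% FeO ÷ 71.844 g/mol = 0.50109 mol, giving 0.50109 Fe and 0.50109 O.
36.06 wt% SiO2 ÷ 60.083 g/mol = 0.60017 mol, giving 0.60017 Si and 1.20034 O.
Oxygen sums to 2.39714; scaling by 4/2.39714 = 1.66866 puts the formula on 4 O.
Mg: 0.69571 × 1.66866 = 1.161 atoms per formula unit.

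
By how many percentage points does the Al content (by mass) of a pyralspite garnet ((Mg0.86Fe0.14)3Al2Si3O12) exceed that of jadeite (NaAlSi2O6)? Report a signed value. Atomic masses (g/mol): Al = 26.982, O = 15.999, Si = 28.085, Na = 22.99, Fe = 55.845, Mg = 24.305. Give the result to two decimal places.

M((Mg0.86Fe0.14)3Al2Si3O12) = 416.369 g/mol, so wt% Al = 53.964/416.369 × 100 = 12.96%.
M(NaAlSi2O6) = 202.136 g/mol, so wt% Al = 26.982/202.136 × 100 = 13.35%.
12.96 − 13.35 = -0.39 pp.

-0.39 percentage points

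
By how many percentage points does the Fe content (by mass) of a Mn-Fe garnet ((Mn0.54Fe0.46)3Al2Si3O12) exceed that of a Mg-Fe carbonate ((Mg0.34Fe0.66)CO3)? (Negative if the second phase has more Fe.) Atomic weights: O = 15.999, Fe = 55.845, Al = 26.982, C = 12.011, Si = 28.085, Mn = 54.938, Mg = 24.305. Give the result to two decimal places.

-19.53 percentage points

Fe in (Mn0.54Fe0.46)3Al2Si3O12: molar mass 496.273 g/mol; 1.38×55.845 = 77.066 g → 15.53 wt%.
Fe in (Mg0.34Fe0.66)CO3: molar mass 105.129 g/mol; 0.66×55.845 = 36.858 g → 35.06 wt%.
Difference = 15.53 − 35.06 = -19.53 percentage points.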